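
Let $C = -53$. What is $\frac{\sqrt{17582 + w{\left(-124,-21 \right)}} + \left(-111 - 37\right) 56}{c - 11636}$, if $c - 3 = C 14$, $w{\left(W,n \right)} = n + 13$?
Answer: $\frac{8288}{12375} - \frac{\sqrt{17574}}{12375} \approx 0.65903$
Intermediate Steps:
$w{\left(W,n \right)} = 13 + n$
$c = -739$ ($c = 3 - 742 = -739$)
$\frac{\sqrt{17582 + w{\left(-124,-21 \right)}} + \left(-111 - 37\right) 56}{c - 11636} = \frac{\sqrt{17582 + \left(13 - 21\right)} + \left(-111 - 37\right) 56}{-739 - 11636} = \frac{\sqrt{17582 - 8} - 8288}{-12375} = \left(\sqrt{17574} - 8288\right) \left(- \frac{1}{12375}\right) = \left(-8288 + \sqrt{17574}\right) \left(- \frac{1}{12375}\right) = \frac{8288}{12375} - \frac{\sqrt{17574}}{12375}$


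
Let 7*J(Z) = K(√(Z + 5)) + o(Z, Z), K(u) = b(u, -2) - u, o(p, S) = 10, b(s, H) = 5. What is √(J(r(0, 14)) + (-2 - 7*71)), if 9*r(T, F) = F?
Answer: √(-219114 - 21*√59)/21 ≈ 22.298*I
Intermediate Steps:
r(T, F) = F/9
K(u) = 5 - u
J(Z) = 15/7 - √(5 + Z)/7 (J(Z) = ((5 - √(Z + 5)) + 10)/7 = ((5 - √(5 + Z)) + 10)/7 = (15 - √(5 + Z))/7 = 15/7 - √(5 + Z)/7)
√(J(r(0, 14)) + (-2 - 7*71)) = √((15/7 - √(5 + (⅑)*14)/7) + (-2 - 7*71)) = √((15/7 - √(5 + 14/9)/7) + (-2 - 497)) = √((15/7 - √59/21) - 499) = √(-3478/7 - √59/21)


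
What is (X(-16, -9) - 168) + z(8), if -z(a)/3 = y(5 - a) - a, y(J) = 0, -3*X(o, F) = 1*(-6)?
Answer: -142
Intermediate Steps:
X(o, F) = 2 (X(o, F) = -(-6)/3 = -⅓*(-6) = 2)
z(a) = 3*a (z(a) = -3*(0 - a) = -(-3)*a = 3*a)
(X(-16, -9) - 168) + z(8) = (2 - 168) + 3*8 = -166 + 24 = -142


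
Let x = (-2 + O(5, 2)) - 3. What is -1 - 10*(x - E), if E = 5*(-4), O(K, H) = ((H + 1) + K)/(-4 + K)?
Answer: -231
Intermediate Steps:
O(K, H) = (1 + H + K)/(-4 + K) (O(K, H) = ((1 + H) + K)/(-4 + K) = (1 + H + K)/(-4 + K))
E = -20
x = 3 (x = (-2 + (1 + 2 + 5)/(-4 + 5)) - 3 = (-2 + 8/1) - 3 = (-2 + 1*8) - 3 = (-2 + 8) - 3 = 6 - 3 = 3)
-1 - 10*(x - E) = -1 - 10*(3 - 1*(-20)) = -1 - 10*(3 + 20) = -1 - 10*23 = -1 - 230 = -231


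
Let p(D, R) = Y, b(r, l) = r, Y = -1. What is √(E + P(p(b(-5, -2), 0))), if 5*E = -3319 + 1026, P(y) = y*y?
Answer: 4*I*√715/5 ≈ 21.392*I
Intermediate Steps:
p(D, R) = -1
P(y) = y²
E = -2293/5 (E = (-3319 + 1026)/5 = (⅕)*(-2293) = -2293/5 ≈ -458.60)
√(E + P(p(b(-5, -2), 0))) = √(-2293/5 + (-1)²) = √(-2293/5 + 1) = √(-2288/5) = 4*I*√715/5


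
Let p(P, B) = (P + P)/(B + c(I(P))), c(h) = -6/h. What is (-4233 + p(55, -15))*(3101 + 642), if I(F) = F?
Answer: -13189108039/831 ≈ -1.5871e+7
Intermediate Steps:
p(P, B) = 2*P/(B - 6/P) (p(P, B) = (P + P)/(B - 6/P) = (2*P)/(B - 6/P) = 2*P/(B - 6/P))
(-4233 + p(55, -15))*(3101 + 642) = (-4233 + 2*55²/(-6 - 15*55))*(3101 + 642) = (-4233 + 2*3025/(-6 - 825))*3743 = (-4233 + 2*3025/(-831))*3743 = (-4233 + 2*3025*(-1/831))*3743 = (-4233 - 6050/831)*3743 = -3523673/831*3743 = -13189108039/831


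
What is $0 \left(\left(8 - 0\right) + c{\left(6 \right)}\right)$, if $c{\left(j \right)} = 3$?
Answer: $0$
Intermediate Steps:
$0 \left(\left(8 - 0\right) + c{\left(6 \right)}\right) = 0 \left(\left(8 - 0\right) + 3\right) = 0 \left(\left(8 + 0\right) + 3\right) = 0 \left(8 + 3\right) = 0 \cdot 11 = 0$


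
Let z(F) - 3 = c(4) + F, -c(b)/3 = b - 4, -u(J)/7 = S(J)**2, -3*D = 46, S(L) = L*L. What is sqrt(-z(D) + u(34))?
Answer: I*sqrt(84189057)/3 ≈ 3058.5*I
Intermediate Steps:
S(L) = L**2
D = -46/3 (D = -1/3*46 = -46/3 ≈ -15.333)
u(J) = -7*J**4
c(b) = 12 - 3*b (c(b) = -3*(b - 4) = -3*(-4 + b) = 12 - 3*b)
z(F) = 3 + F (z(F) = 3 + ((12 - 3*4) + F) = 3 + ((12 - 12) + F) = 3 + (0 + F) = 3 + F)
sqrt(-z(D) + u(34)) = sqrt(-(3 - 46/3) - 7*34**4) = sqrt(-1*(-37/3) - 7*1336336) = sqrt(37/3 - 9354352) = sqrt(-28063019/3) = I*sqrt(84189057)/3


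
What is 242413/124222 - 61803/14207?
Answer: -4233330775/1764821954 ≈ -2.3987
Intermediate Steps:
242413/124222 - 61803/14207 = -4233330775/1764821954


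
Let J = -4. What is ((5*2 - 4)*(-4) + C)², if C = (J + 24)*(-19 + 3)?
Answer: 118336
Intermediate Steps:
C = -320 (C = (-4 + 24)*(-19 + 3) = 20*(-16) = -320)
((5*2 - 4)*(-4) + C)² = ((5*2 - 4)*(-4) - 320)² = ((10 - 4)*(-4) - 320)² = (6*(-4) - 320)² = (-24 - 320)² = (-344)² = 118336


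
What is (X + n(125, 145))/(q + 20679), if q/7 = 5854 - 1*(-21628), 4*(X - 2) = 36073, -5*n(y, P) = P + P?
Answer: 35849/852212 ≈ 0.042066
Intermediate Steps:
n(y, P) = -2*P/5 (n(y, P) = -(P + P)/5 = -2*P/5)
X = 36081/4 (X = 2 + (1/4)*36073 = 2 + 36073/4 = 36081/4 ≈ 9020.3)
q = 192374 (q = 7*(5854 - 1*(-21628)) = 7*(5854 + 21628) = 7*27482 = 192374)
(X + n(125, 145))/(q + 20679) = (36081/4 - 2/5*145)/(192374 + 20679) = (36081/4 - 58)/213053 = (35849/4)*(1/213053) = 35849/852212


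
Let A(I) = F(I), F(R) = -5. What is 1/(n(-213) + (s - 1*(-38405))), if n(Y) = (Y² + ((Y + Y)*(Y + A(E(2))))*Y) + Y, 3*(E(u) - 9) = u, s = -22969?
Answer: -1/19720292 ≈ -5.0709e-8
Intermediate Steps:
E(u) = 9 + u/3
A(I) = -5
n(Y) = Y + Y² + 2*Y²*(-5 + Y) (n(Y) = (Y² + ((Y + Y)*(Y - 5))*Y) + Y = (Y² + ((2*Y)*(-5 + Y))*Y) + Y = (Y² + (2*Y*(-5 + Y))*Y) + Y = (Y² + 2*Y²*(-5 + Y)) + Y = Y + Y² + 2*Y²*(-5 + Y))
1/(n(-213) + (s - 1*(-38405))) = 1/(-213*(1 - 9*(-213) + 2*(-213)²) + (-22969 - 1*(-38405))) = 1/(-213*(1 + 1917 + 2*45369) + (-22969 + 38405)) = 1/(-213*(1 + 1917 + 90738) + 15436) = 1/(-213*92656 + 15436) = 1/(-19735728 + 15436) = 1/(-19720292) = -1/19720292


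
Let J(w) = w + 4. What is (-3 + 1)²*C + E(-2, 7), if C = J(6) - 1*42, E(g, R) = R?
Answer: -121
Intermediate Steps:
J(w) = 4 + w
C = -32 (C = (4 + 6) - 1*42 = 10 - 42 = -32)
(-3 + 1)²*C + E(-2, 7) = (-3 + 1)²*(-32) + 7 = (-2)²*(-32) + 7 = 4*(-32) + 7 = -128 + 7 = -121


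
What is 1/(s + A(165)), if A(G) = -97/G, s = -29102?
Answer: -165/4801927 ≈ -3.4361e-5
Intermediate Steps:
1/(s + A(165)) = 1/(-29102 - 97/165) = 1/(-4801927/165) = -165/4801927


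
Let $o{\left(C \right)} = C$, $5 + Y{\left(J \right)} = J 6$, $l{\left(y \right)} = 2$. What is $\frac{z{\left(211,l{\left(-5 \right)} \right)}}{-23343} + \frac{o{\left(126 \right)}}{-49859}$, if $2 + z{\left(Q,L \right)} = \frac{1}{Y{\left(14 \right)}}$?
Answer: $- \frac{224528359}{91944832323} \approx -0.002442$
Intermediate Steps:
$Y{\left(J \right)} = -5 + 6 J$ ($Y{\left(J \right)} = -5 + J 6 = -5 + 6 J$)
$z{\left(Q,L \right)} = - \frac{157}{79}$ ($z{\left(Q,L \right)} = -2 + \frac{1}{-5 + 6 \cdot 14} = -2 + \frac{1}{-5 + 84} = -2 + \frac{1}{79} = - \frac{157}{79}$)
$\frac{z{\left(211,l{\left(-5 \right)} \right)}}{-23343} + \frac{o{\left(126 \right)}}{-49859} = - \frac{157}{79 \left(-23343\right)} + \frac{126}{-49859} = \left(- \frac{157}{79}\right) \left(- \frac{1}{23343}\right) + 126 \left(- \frac{1}{49859}\right) = \frac{157}{1844097} - \frac{126}{49859} = - \frac{224528359}{91944832323}$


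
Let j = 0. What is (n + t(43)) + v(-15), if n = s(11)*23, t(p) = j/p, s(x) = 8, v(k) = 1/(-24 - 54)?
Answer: 14351/78 ≈ 183.99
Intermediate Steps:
v(k) = -1/78 (v(k) = 1/(-78) = -1/78)
t(p) = 0 (t(p) = 0/p = 0)
n = 184 (n = 8*23 = 184)
(n + t(43)) + v(-15) = (184 + 0) - 1/78 = 184 - 1/78 = 14351/78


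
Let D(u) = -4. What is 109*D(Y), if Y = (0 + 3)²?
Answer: -436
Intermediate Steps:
Y = 9 (Y = 3² = 9)
109*D(Y) = 109*(-4) = -436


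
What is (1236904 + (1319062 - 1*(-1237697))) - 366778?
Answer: 3426885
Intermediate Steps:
(1236904 + (1319062 - 1*(-1237697))) - 366778 = (1236904 + (1319062 + 1237697)) - 366778 = (1236904 + 2556759) - 366778 = 3793663 - 366778 = 3426885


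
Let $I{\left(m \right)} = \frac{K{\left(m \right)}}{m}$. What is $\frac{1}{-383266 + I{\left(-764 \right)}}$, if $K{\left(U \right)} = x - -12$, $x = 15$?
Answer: $- \frac{764}{292815251} \approx -2.6092 \cdot 10^{-6}$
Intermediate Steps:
$K{\left(U \right)} = 27$ ($K{\left(U \right)} = 15 - -12 = 15 + 12 = 27$)
$I{\left(m \right)} = \frac{27}{m}$
$\frac{1}{-383266 + I{\left(-764 \right)}} = \frac{1}{-383266 + \frac{27}{-764}} = \frac{1}{-383266 + 27 \left(- \frac{1}{764}\right)} = \frac{1}{-383266 - \frac{27}{764}} = \frac{1}{- \frac{292815251}{764}} = - \frac{764}{292815251}$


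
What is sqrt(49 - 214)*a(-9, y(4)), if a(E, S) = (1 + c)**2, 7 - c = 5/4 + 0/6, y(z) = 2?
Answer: 729*I*sqrt(165)/16 ≈ 585.26*I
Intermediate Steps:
c = 23/4 (c = 7 - (5/4 + 0/6) = 7 - (5*(1/4) + 0*(1/6)) = 7 - (5/4 + 0) = 7 - 1*5/4 = 7 - 5/4 = 23/4 ≈ 5.7500)
a(E, S) = 729/16 (a(E, S) = (1 + 23/4)**2 = (27/4)**2 = 729/16)
sqrt(49 - 214)*a(-9, y(4)) = sqrt(49 - 214)*(729/16) = sqrt(-165)*(729/16) = (I*sqrt(165))*(729/16) = 729*I*sqrt(165)/16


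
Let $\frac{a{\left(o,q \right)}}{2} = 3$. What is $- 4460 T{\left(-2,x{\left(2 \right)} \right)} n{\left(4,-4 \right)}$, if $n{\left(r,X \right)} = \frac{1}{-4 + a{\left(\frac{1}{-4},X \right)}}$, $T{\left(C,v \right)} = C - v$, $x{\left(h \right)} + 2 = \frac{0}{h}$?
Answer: $0$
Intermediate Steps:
$a{\left(o,q \right)} = 6$ ($a{\left(o,q \right)} = 2 \cdot 3 = 6$)
$x{\left(h \right)} = -2$ ($x{\left(h \right)} = -2 + \frac{0}{h} = -2 + 0 = -2$)
$n{\left(r,X \right)} = \frac{1}{2}$ ($n{\left(r,X \right)} = \frac{1}{-4 + 6} = \frac{1}{2}$)
$- 4460 T{\left(-2,x{\left(2 \right)} \right)} n{\left(4,-4 \right)} = - 4460 \left(-2 - -2\right) \frac{1}{2} = - 4460 \left(-2 + 2\right) \frac{1}{2} = - 4460 \cdot 0 \cdot \frac{1}{2} = \left(-4460\right) 0 = 0$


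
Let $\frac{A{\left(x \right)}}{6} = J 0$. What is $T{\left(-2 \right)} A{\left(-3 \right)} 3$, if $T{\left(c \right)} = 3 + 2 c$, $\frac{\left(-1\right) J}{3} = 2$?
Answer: $0$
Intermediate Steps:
$J = -6$ ($J = \left(-3\right) 2 = -6$)
$A{\left(x \right)} = 0$ ($A{\left(x \right)} = 6 \left(\left(-6\right) 0\right) = 6 \cdot 0 = 0$)
$T{\left(-2 \right)} A{\left(-3 \right)} 3 = \left(3 + 2 \left(-2\right)\right) 0 \cdot 3 = \left(3 - 4\right) 0 \cdot 3 = \left(-1\right) 0 \cdot 3 = 0 \cdot 3 = 0$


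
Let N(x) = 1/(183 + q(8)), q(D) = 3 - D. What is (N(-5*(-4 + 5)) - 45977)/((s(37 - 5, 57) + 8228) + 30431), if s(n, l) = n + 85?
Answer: -8183905/6902128 ≈ -1.1857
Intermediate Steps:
s(n, l) = 85 + n
N(x) = 1/178 (N(x) = 1/(183 + (3 - 1*8)) = 1/(183 + (3 - 8)) = 1/(183 - 5) = 1/178)
(N(-5*(-4 + 5)) - 45977)/((s(37 - 5, 57) + 8228) + 30431) = (1/178 - 45977)/(((85 + (37 - 5)) + 8228) + 30431) = -8183905/(178*(((85 + 32) + 8228) + 30431)) = -8183905/(178*((117 + 8228) + 30431)) = -8183905/(178*(8345 + 30431)) = -8183905/178/38776 = -8183905/178*1/38776 = -8183905/6902128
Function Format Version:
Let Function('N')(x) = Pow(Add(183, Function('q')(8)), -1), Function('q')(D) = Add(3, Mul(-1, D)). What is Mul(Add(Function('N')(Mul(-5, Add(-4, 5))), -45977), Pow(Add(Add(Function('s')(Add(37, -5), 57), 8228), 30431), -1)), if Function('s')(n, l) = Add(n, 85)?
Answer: Rational(-8183905, 6902128) ≈ -1.1857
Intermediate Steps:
Function('s')(n, l) = Add(85, n)
Function('N')(x) = Rational(1, 178) (Function('N')(x) = Pow(Add(183, Add(3, Mul(-1, 8))), -1) = Pow(Add(183, Add(3, -8)), -1) = Pow(Add(183, -5), -1) = Pow(178, -1) = Rational(1, 178))
Mul(Add(Function('N')(Mul(-5, Add(-4, 5))), -45977), Pow(Add(Add(Function('s')(Add(37, -5), 57), 8228), 30431), -1)) = Mul(Add(Rational(1, 178), -45977), Pow(Add(Add(Add(85, Add(37, -5)), 8228), 30431), -1)) = Mul(Rational(-8183905, 178), Pow(Add(Add(Add(85, 32), 8228), 30431), -1)) = Mul(Rational(-8183905, 178), Pow(Add(Add(117, 8228), 30431), -1)) = Mul(Rational(-8183905, 178), Pow(Add(8345, 30431), -1)) = Mul(Rational(-8183905, 178), Pow(38776, -1)) = Mul(Rational(-8183905, 178), Rational(1, 38776)) = Rational(-8183905, 6902128)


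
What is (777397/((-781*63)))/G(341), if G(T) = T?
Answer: -777397/16778223 ≈ -0.046334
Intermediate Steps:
(777397/((-781*63)))/G(341) = (777397/((-781*63)))/341 = (777397/(-49203))*(1/341) = (777397*(-1/49203))*(1/341) = -777397/49203*1/341 = -777397/16778223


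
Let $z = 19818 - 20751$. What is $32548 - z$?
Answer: $33481$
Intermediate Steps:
$z = -933$
$32548 - z = 32548 - -933 = 32548 + 933 = 33481$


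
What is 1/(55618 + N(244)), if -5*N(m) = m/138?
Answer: 345/19188088 ≈ 1.7980e-5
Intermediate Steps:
N(m) = -m/690 (N(m) = -m/(5*138) = -m/690)
1/(55618 + N(244)) = 1/(55618 - 1/690*244) = 1/(55618 - 122/345) = 1/(19188088/345) = 345/19188088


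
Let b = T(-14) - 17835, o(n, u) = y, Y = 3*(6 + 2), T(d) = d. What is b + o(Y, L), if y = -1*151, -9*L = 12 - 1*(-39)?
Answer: -18000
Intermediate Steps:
L = -17/3 (L = -(12 - 1*(-39))/9 = -(12 + 39)/9 = -⅑*51 = -17/3 ≈ -5.6667)
Y = 24 (Y = 3*8 = 24)
y = -151
o(n, u) = -151
b = -17849 (b = -14 - 17835 = -17849)
b + o(Y, L) = -17849 - 151 = -18000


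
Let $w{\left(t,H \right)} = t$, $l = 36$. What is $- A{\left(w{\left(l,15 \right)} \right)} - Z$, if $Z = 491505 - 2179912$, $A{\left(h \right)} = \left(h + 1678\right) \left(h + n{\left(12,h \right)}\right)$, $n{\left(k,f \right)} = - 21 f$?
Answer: $2922487$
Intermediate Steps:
$A{\left(h \right)} = - 20 h \left(1678 + h\right)$ ($A{\left(h \right)} = \left(h + 1678\right) \left(h - 21 h\right) = \left(1678 + h\right) \left(- 20 h\right) = - 20 h \left(1678 + h\right)$)
$Z = -1688407$ ($Z = 491505 - 2179912 = -1688407$)
$- A{\left(w{\left(l,15 \right)} \right)} - Z = - 20 \cdot 36 \left(-1678 - 36\right) - -1688407 = - 20 \cdot 36 \left(-1678 - 36\right) + 1688407 = - 20 \cdot 36 \left(-1714\right) + 1688407 = \left(-1\right) \left(-1234080\right) + 1688407 = 1234080 + 1688407 = 2922487$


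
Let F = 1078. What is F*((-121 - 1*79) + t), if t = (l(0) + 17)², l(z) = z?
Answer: 95942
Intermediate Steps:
t = 289 (t = (0 + 17)² = 17² = 289)
F*((-121 - 1*79) + t) = 1078*((-121 - 1*79) + 289) = 1078*((-121 - 79) + 289) = 1078*(-200 + 289) = 1078*89 = 95942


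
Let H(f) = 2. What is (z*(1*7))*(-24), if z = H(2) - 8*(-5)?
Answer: -7056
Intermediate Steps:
z = 42 (z = 2 - 8*(-5) = 2 + 40 = 42)
(z*(1*7))*(-24) = (42*(1*7))*(-24) = (42*7)*(-24) = 294*(-24) = -7056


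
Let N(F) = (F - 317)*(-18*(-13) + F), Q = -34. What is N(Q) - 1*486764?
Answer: -556964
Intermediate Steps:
N(F) = (-317 + F)*(234 + F)
N(Q) - 1*486764 = (-74178 + (-34)² - 83*(-34)) - 1*486764 = (-74178 + 1156 + 2822) - 486764 = -70200 - 486764 = -556964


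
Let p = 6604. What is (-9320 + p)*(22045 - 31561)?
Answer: 25845456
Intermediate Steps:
(-9320 + p)*(22045 - 31561) = (-9320 + 6604)*(22045 - 31561) = -2716*(-9516) = 25845456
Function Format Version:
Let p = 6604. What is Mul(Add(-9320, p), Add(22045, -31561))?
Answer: 25845456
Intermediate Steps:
Mul(Add(-9320, p), Add(22045, -31561)) = Mul(Add(-9320, 6604), Add(22045, -31561)) = Mul(-2716, -9516) = 25845456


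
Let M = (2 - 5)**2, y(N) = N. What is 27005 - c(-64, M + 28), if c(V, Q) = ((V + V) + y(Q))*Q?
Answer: 30372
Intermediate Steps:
M = 9 (M = (-3)**2 = 9)
c(V, Q) = Q*(Q + 2*V) (c(V, Q) = ((V + V) + Q)*Q = (2*V + Q)*Q = (Q + 2*V)*Q = Q*(Q + 2*V))
27005 - c(-64, M + 28) = 27005 - (9 + 28)*((9 + 28) + 2*(-64)) = 27005 - 37*(37 - 128) = 27005 - 37*(-91) = 27005 - 1*(-3367) = 27005 + 3367 = 30372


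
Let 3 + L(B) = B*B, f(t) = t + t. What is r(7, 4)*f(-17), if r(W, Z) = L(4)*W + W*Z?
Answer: -4046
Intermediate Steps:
f(t) = 2*t
L(B) = -3 + B**2 (L(B) = -3 + B*B = -3 + B**2)
r(W, Z) = 13*W + W*Z (r(W, Z) = (-3 + 4**2)*W + W*Z = (-3 + 16)*W + W*Z = 13*W + W*Z)
r(7, 4)*f(-17) = (7*(13 + 4))*(2*(-17)) = (7*17)*(-34) = 119*(-34) = -4046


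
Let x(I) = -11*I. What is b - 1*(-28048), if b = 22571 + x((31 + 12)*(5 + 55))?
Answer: 22239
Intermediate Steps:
b = -5809 (b = 22571 - 11*(31 + 12)*(5 + 55) = 22571 - 473*60 = 22571 - 11*2580 = 22571 - 28380 = -5809)
b - 1*(-28048) = -5809 - 1*(-28048) = -5809 + 28048 = 22239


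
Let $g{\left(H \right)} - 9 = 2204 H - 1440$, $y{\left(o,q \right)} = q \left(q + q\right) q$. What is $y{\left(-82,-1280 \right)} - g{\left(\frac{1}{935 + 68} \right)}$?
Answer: $- \frac{4206885478911}{1003} \approx -4.1943 \cdot 10^{9}$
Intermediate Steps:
$y{\left(o,q \right)} = 2 q^{3}$ ($y{\left(o,q \right)} = q 2 q q = 2 q^{2} q = 2 q^{3}$)
$g{\left(H \right)} = -1431 + 2204 H$ ($g{\left(H \right)} = 9 + \left(2204 H - 1440\right) = 9 + \left(-1440 + 2204 H\right) = -1431 + 2204 H$)
$y{\left(-82,-1280 \right)} - g{\left(\frac{1}{935 + 68} \right)} = 2 \left(-1280\right)^{3} - \left(-1431 + \frac{2204}{935 + 68}\right) = 2 \left(-2097152000\right) - \left(-1431 + \frac{2204}{1003}\right) = -4194304000 - \left(-1431 + 2204 \cdot \frac{1}{1003}\right) = -4194304000 - \left(-1431 + \frac{2204}{1003}\right) = -4194304000 - - \frac{1433089}{1003} = -4194304000 + \frac{1433089}{1003} = - \frac{4206885478911}{1003}$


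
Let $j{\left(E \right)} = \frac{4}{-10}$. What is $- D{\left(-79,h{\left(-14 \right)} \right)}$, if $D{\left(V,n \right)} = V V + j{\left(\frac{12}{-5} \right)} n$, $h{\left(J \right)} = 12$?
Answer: $- \frac{31181}{5} \approx -6236.2$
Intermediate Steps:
$j{\left(E \right)} = - \frac{2}{5}$ ($j{\left(E \right)} = 4 \left(- \frac{1}{10}\right) = - \frac{2}{5}$)
$D{\left(V,n \right)} = V^{2} - \frac{2 n}{5}$ ($D{\left(V,n \right)} = V V - \frac{2 n}{5} = V^{2} - \frac{2 n}{5}$)
$- D{\left(-79,h{\left(-14 \right)} \right)} = - (\left(-79\right)^{2} - \frac{24}{5}) = - (6241 - \frac{24}{5}) = \left(-1\right) \frac{31181}{5} = - \frac{31181}{5}$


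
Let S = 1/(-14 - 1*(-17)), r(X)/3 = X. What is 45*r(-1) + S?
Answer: -404/3 ≈ -134.67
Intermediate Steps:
r(X) = 3*X
S = ⅓ (S = 1/(-14 + 17) = 1/3 = ⅓ ≈ 0.33333)
45*r(-1) + S = 45*(3*(-1)) + ⅓ = 45*(-3) + ⅓ = -135 + ⅓ = -404/3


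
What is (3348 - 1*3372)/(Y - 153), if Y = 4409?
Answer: -3/532 ≈ -0.0056391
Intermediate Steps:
(3348 - 1*3372)/(Y - 153) = (3348 - 1*3372)/(4409 - 153) = (3348 - 3372)/4256 = -24*1/4256 = -3/532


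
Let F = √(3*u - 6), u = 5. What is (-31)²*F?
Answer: 2883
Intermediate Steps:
F = 3 (F = √(3*5 - 6) = √(15 - 6) = √9 = 3)
(-31)²*F = (-31)²*3 = 961*3 = 2883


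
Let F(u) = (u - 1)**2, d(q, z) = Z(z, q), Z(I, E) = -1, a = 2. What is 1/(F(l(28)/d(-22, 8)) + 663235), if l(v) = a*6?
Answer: 1/663404 ≈ 1.5074e-6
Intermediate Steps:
l(v) = 12 (l(v) = 2*6 = 12)
d(q, z) = -1
F(u) = (-1 + u)**2
1/(F(l(28)/d(-22, 8)) + 663235) = 1/((-1 + 12/(-1))**2 + 663235) = 1/((-1 + 12*(-1))**2 + 663235) = 1/((-1 - 12)**2 + 663235) = 1/((-13)**2 + 663235) = 1/(169 + 663235) = 1/663404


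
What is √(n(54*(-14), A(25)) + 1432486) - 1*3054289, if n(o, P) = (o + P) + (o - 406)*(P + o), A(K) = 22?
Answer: -3054289 + 2*√571165 ≈ -3.0528e+6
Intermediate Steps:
n(o, P) = P + o + (-406 + o)*(P + o) (n(o, P) = (P + o) + (-406 + o)*(P + o) = P + o + (-406 + o)*(P + o))
√(n(54*(-14), A(25)) + 1432486) - 1*3054289 = √(((54*(-14))² - 405*22 - 21870*(-14) + 22*(54*(-14))) + 1432486) - 1*3054289 = √(((-756)² - 8910 - 405*(-756) + 22*(-756)) + 1432486) - 3054289 = √((571536 - 8910 + 306180 - 16632) + 1432486) - 3054289 = √(852174 + 1432486) - 3054289 = √2284660 - 3054289 = 2*√571165 - 3054289 = -3054289 + 2*√571165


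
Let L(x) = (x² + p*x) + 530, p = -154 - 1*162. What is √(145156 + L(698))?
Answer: √412322 ≈ 642.12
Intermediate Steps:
p = -316 (p = -154 - 162 = -316)
L(x) = 530 + x² - 316*x (L(x) = (x² - 316*x) + 530 = 530 + x² - 316*x)
√(145156 + L(698)) = √(145156 + (530 + 698² - 316*698)) = √(145156 + (530 + 487204 - 220568)) = √(145156 + 267166) = √412322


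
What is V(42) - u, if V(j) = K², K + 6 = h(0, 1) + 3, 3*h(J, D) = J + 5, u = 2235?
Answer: -20099/9 ≈ -2233.2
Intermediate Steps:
h(J, D) = 5/3 + J/3 (h(J, D) = (J + 5)/3 = (5 + J)/3 = 5/3 + J/3)
K = -4/3 (K = -6 + ((5/3 + (⅓)*0) + 3) = -6 + ((5/3 + 0) + 3) = -6 + (5/3 + 3) = -6 + 14/3 = -4/3 ≈ -1.3333)
V(j) = 16/9 (V(j) = (-4/3)² = 16/9)
V(42) - u = 16/9 - 1*2235 = 16/9 - 2235 = -20099/9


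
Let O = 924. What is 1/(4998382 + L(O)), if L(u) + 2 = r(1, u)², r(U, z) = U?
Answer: 1/4998381 ≈ 2.0006e-7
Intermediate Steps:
L(u) = -1 (L(u) = -2 + 1² = -2 + 1 = -1)
1/(4998382 + L(O)) = 1/(4998382 - 1) = 1/4998381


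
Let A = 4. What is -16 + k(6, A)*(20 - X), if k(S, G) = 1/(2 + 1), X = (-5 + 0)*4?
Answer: -8/3 ≈ -2.6667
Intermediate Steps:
X = -20 (X = -5*4 = -20)
k(S, G) = 1/3
-16 + k(6, A)*(20 - X) = -16 + (20 - 1*(-20))/3 = -16 + (20 + 20)/3 = -16 + (1/3)*40 = -16 + 40/3 = -8/3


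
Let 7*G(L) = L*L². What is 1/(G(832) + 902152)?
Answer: 7/582245432 ≈ 1.2022e-8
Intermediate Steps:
G(L) = L³/7 (G(L) = (L*L²)/7 = L³/7)
1/(G(832) + 902152) = 1/((⅐)*832³ + 902152) = 1/((⅐)*575930368 + 902152) = 1/(575930368/7 + 902152) = 1/(582245432/7) = 7/582245432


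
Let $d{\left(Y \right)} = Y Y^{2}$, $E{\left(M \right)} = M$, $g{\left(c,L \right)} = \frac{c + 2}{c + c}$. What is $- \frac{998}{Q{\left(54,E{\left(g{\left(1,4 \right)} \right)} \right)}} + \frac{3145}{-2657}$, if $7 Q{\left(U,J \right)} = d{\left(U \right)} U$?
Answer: $- \frac{13380336461}{11296309896} \approx -1.1845$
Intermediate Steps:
$g{\left(c,L \right)} = \frac{2 + c}{2 c}$
$d{\left(Y \right)} = Y^{3}$
$Q{\left(U,J \right)} = \frac{U^{4}}{7}$ ($Q{\left(U,J \right)} = \frac{U^{3} U}{7} = \frac{U^{4}}{7}$)
$- \frac{998}{Q{\left(54,E{\left(g{\left(1,4 \right)} \right)} \right)}} + \frac{3145}{-2657} = - \frac{998}{\frac{1}{7} \cdot 54^{4}} + \frac{3145}{-2657} = - \frac{998}{\frac{1}{7} \cdot 8503056} + 3145 \left(- \frac{1}{2657}\right) = - \frac{998}{\frac{8503056}{7}} - \frac{3145}{2657} = \left(-998\right) \frac{7}{8503056} - \frac{3145}{2657} = - \frac{3493}{4251528} - \frac{3145}{2657} = - \frac{13380336461}{11296309896}$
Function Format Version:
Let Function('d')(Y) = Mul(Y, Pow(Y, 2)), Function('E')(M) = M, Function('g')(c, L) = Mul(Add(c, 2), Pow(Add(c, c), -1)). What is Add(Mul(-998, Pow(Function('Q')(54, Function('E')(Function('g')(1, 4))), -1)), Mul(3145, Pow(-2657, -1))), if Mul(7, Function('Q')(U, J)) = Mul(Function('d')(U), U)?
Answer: Rational(-13380336461, 11296309896) ≈ -1.1845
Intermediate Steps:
Function('g')(c, L) = Mul(Rational(1, 2), Pow(c, -1), Add(2, c)) (Function('g')(c, L) = Mul(Add(2, c), Pow(Mul(2, c), -1)) = Mul(Add(2, c), Mul(Rational(1, 2), Pow(c, -1))) = Mul(Rational(1, 2), Pow(c, -1), Add(2, c)))
Function('d')(Y) = Pow(Y, 3)
Function('Q')(U, J) = Mul(Rational(1, 7), Pow(U, 4)) (Function('Q')(U, J) = Mul(Rational(1, 7), Mul(Pow(U, 3), U)) = Mul(Rational(1, 7), Pow(U, 4)))
Add(Mul(-998, Pow(Function('Q')(54, Function('E')(Function('g')(1, 4))), -1)), Mul(3145, Pow(-2657, -1))) = Add(Mul(-998, Pow(Mul(Rational(1, 7), Pow(54, 4)), -1)), Mul(3145, Pow(-2657, -1))) = Add(Mul(-998, Pow(Mul(Rational(1, 7), 8503056), -1)), Mul(3145, Rational(-1, 2657))) = Add(Mul(-998, Pow(Rational(8503056, 7), -1)), Rational(-3145, 2657)) = Add(Mul(-998, Rational(7, 8503056)), Rational(-3145, 2657)) = Add(Rational(-3493, 4251528), Rational(-3145, 2657)) = Rational(-13380336461, 11296309896)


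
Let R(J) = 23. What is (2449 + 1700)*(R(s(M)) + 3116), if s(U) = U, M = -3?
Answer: 13023711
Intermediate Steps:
(2449 + 1700)*(R(s(M)) + 3116) = (2449 + 1700)*(23 + 3116) = 4149*3139 = 13023711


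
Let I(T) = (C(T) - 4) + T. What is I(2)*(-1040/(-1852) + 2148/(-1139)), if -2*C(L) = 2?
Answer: 2095152/527357 ≈ 3.9729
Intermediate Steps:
C(L) = -1 (C(L) = -½*2 = -1)
I(T) = -5 + T (I(T) = (-1 - 4) + T = -5 + T)
I(2)*(-1040/(-1852) + 2148/(-1139)) = (-5 + 2)*(-1040/(-1852) + 2148/(-1139)) = -3*(-1040*(-1/1852) + 2148*(-1/1139)) = -3*(260/463 - 2148/1139) = -3*(-698384/527357) = 2095152/527357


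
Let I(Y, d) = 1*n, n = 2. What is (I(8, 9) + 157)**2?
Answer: 25281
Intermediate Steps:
I(Y, d) = 2 (I(Y, d) = 1*2 = 2)
(I(8, 9) + 157)**2 = (2 + 157)**2 = 159**2 = 25281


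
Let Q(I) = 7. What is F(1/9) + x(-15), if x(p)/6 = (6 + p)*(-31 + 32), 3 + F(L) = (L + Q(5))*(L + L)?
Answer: -4489/81 ≈ -55.420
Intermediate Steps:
F(L) = -3 + 2*L*(7 + L) (F(L) = -3 + (L + 7)*(L + L) = -3 + (7 + L)*(2*L) = -3 + 2*L*(7 + L))
x(p) = 36 + 6*p (x(p) = 6*((6 + p)*(-31 + 32)) = 6*((6 + p)*1) = 6*(6 + p) = 36 + 6*p)
F(1/9) + x(-15) = (-3 + 2*(1/9)**2 + 14/9) + (36 + 6*(-15)) = (-3 + 2*(1/9)**2 + 14*(1/9)) + (36 - 90) = (-3 + 2*(1/81) + 14/9) - 54 = (-3 + 2/81 + 14/9) - 54 = -115/81 - 54 = -4489/81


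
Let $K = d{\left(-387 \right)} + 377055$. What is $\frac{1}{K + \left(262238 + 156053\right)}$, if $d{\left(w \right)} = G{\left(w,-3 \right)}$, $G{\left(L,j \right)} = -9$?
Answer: $\frac{1}{795337} \approx 1.2573 \cdot 10^{-6}$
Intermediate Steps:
$d{\left(w \right)} = -9$
$K = 377046$ ($K = -9 + 377055 = 377046$)
$\frac{1}{K + \left(262238 + 156053\right)} = \frac{1}{377046 + \left(262238 + 156053\right)} = \frac{1}{377046 + 418291} = \frac{1}{795337}$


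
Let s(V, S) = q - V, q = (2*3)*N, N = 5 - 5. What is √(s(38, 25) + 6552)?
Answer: √6514 ≈ 80.709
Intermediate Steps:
N = 0
q = 0 (q = (2*3)*0 = 6*0 = 0)
s(V, S) = -V (s(V, S) = 0 - V = -V)
√(s(38, 25) + 6552) = √(-1*38 + 6552) = √(-38 + 6552) = √6514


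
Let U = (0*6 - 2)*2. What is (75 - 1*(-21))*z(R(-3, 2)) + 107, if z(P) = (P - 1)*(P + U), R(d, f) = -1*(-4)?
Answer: 107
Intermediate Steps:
U = -4 (U = (0 - 2)*2 = -2*2 = -4)
R(d, f) = 4
z(P) = (-1 + P)*(-4 + P) (z(P) = (P - 1)*(P - 4) = (-1 + P)*(-4 + P))
(75 - 1*(-21))*z(R(-3, 2)) + 107 = (75 - 1*(-21))*(4 + 4**2 - 5*4) + 107 = (75 + 21)*(4 + 16 - 20) + 107 = 96*0 + 107 = 0 + 107 = 107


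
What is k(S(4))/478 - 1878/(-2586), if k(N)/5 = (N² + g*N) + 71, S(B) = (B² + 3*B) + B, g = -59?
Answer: -1559301/206018 ≈ -7.5688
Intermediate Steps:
S(B) = B² + 4*B
k(N) = 355 - 295*N + 5*N² (k(N) = 5*((N² - 59*N) + 71) = 5*(71 + N² - 59*N) = 355 - 295*N + 5*N²)
k(S(4))/478 - 1878/(-2586) = (355 - 1180*(4 + 4) + 5*(4*(4 + 4))²)/478 - 1878/(-2586) = (355 - 1180*8 + 5*(4*8)²)*(1/478) - 1878*(-1/2586) = (355 - 295*32 + 5*32²)*(1/478) + 313/431 = (355 - 9440 + 5*1024)*(1/478) + 313/431 = (355 - 9440 + 5120)*(1/478) + 313/431 = -3965*1/478 + 313/431 = -3965/478 + 313/431 = -1559301/206018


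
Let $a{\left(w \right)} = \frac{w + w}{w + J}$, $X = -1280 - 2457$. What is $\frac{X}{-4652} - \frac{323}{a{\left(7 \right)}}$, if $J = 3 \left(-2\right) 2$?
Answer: $\frac{3782649}{32564} \approx 116.16$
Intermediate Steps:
$J = -12$ ($J = \left(-6\right) 2 = -12$)
$X = -3737$
$a{\left(w \right)} = \frac{2 w}{-12 + w}$ ($a{\left(w \right)} = \frac{w + w}{w - 12} = \frac{2 w}{-12 + w}$)
$\frac{X}{-4652} - \frac{323}{a{\left(7 \right)}} = - \frac{3737}{-4652} - \frac{323}{2 \cdot 7 \frac{1}{-12 + 7}} = \left(-3737\right) \left(- \frac{1}{4652}\right) - \frac{323}{2 \cdot 7 \frac{1}{-5}} = \frac{3737}{4652} - \frac{323}{2 \cdot 7 \left(- \frac{1}{5}\right)} = \frac{3737}{4652} - \frac{323}{- \frac{14}{5}} = \frac{3737}{4652} - - \frac{1615}{14} = \frac{3737}{4652} + \frac{1615}{14} = \frac{3782649}{32564}$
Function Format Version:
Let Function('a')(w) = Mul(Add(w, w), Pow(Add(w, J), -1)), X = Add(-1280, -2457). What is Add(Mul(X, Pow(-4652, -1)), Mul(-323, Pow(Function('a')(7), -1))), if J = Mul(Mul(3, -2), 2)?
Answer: Rational(3782649, 32564) ≈ 116.16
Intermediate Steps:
J = -12 (J = Mul(-6, 2) = -12)
X = -3737
Function('a')(w) = Mul(2, w, Pow(Add(-12, w), -1)) (Function('a')(w) = Mul(Add(w, w), Pow(Add(w, -12), -1)) = Mul(Mul(2, w), Pow(Add(-12, w), -1)) = Mul(2, w, Pow(Add(-12, w), -1)))
Add(Mul(X, Pow(-4652, -1)), Mul(-323, Pow(Function('a')(7), -1))) = Add(Mul(-3737, Pow(-4652, -1)), Mul(-323, Pow(Mul(2, 7, Pow(Add(-12, 7), -1)), -1))) = Add(Mul(-3737, Rational(-1, 4652)), Mul(-323, Pow(Mul(2, 7, Pow(-5, -1)), -1))) = Add(Rational(3737, 4652), Mul(-323, Pow(Mul(2, 7, Rational(-1, 5)), -1))) = Add(Rational(3737, 4652), Mul(-323, Pow(Rational(-14, 5), -1))) = Add(Rational(3737, 4652), Mul(-323, Rational(-5, 14))) = Add(Rational(3737, 4652), Rational(1615, 14)) = Rational(3782649, 32564)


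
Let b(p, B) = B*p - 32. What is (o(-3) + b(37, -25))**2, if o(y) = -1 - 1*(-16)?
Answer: 887364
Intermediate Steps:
b(p, B) = -32 + B*p
o(y) = 15 (o(y) = -1 + 16 = 15)
(o(-3) + b(37, -25))**2 = (15 + (-32 - 25*37))**2 = (15 + (-32 - 925))**2 = (15 - 957)**2 = (-942)**2 = 887364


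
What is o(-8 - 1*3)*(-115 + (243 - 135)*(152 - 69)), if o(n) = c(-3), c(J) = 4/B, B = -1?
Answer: -35396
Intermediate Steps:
c(J) = -4 (c(J) = 4/(-1) = 4*(-1) = -4)
o(n) = -4
o(-8 - 1*3)*(-115 + (243 - 135)*(152 - 69)) = -4*(-115 + (243 - 135)*(152 - 69)) = -4*(-115 + 108*83) = -4*(-115 + 8964) = -4*8849 = -35396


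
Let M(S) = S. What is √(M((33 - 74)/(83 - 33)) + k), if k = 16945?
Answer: √1694418/10 ≈ 130.17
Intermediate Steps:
√(M((33 - 74)/(83 - 33)) + k) = √((33 - 74)/(83 - 33) + 16945) = √(-41/50 + 16945) = √(847209/50) = √1694418/10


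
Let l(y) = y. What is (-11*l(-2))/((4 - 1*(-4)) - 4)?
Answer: 11/2 ≈ 5.5000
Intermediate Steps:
(-11*l(-2))/((4 - 1*(-4)) - 4) = (-11*(-2))/((4 - 1*(-4)) - 4) = 22/((4 + 4) - 4) = 22/(8 - 4) = 22/4 = 22*(1/4) = 11/2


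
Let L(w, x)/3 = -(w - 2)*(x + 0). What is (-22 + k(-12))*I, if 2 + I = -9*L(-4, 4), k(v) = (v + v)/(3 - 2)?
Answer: 29900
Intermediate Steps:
L(w, x) = -3*x*(-2 + w) (L(w, x) = 3*(-(w - 2)*(x + 0)) = 3*(-(-2 + w)*x) = 3*(-x*(-2 + w)) = -3*x*(-2 + w))
k(v) = 2*v (k(v) = (2*v)/1 = (2*v)*1 = 2*v)
I = -650 (I = -2 - 27*4*(2 - 1*(-4)) = -2 - 27*4*(2 + 4) = -2 - 27*4*6 = -2 - 9*72 = -2 - 648 = -650)
(-22 + k(-12))*I = (-22 + 2*(-12))*(-650) = (-22 - 24)*(-650) = -46*(-650) = 29900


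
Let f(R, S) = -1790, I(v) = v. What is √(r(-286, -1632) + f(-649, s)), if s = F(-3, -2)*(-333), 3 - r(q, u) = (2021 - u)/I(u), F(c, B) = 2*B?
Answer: I*√297098562/408 ≈ 42.246*I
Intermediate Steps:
r(q, u) = 3 - (2021 - u)/u
s = 1332 (s = (2*(-2))*(-333) = -4*(-333) = 1332)
√(r(-286, -1632) + f(-649, s)) = √((4 - 2021/(-1632)) - 1790) = √((4 - 2021*(-1/1632)) - 1790) = √((4 + 2021/1632) - 1790) = √(8549/1632 - 1790) = √(-2912731/1632) = I*√297098562/408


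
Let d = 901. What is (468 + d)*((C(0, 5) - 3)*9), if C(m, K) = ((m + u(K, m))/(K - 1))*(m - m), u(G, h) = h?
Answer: -36963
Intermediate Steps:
C(m, K) = 0 (C(m, K) = ((m + m)/(K - 1))*(m - m) = ((2*m)/(-1 + K))*0 = (2*m/(-1 + K))*0 = 0)
(468 + d)*((C(0, 5) - 3)*9) = (468 + 901)*((0 - 3)*9) = 1369*(-3*9) = 1369*(-27) = -36963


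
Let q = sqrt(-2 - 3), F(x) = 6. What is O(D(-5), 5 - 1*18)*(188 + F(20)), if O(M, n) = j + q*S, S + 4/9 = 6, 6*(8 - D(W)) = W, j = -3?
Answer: -582 + 9700*I*sqrt(5)/9 ≈ -582.0 + 2410.0*I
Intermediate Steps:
D(W) = 8 - W/6
S = 50/9 (S = -4/9 + 6 = 50/9 ≈ 5.5556)
q = I*sqrt(5) (q = sqrt(-5) = I*sqrt(5) ≈ 2.2361*I)
O(M, n) = -3 + 50*I*sqrt(5)/9 (O(M, n) = -3 + (I*sqrt(5))*(50/9) = -3 + 50*I*sqrt(5)/9)
O(D(-5), 5 - 1*18)*(188 + F(20)) = (-3 + 50*I*sqrt(5)/9)*(188 + 6) = (-3 + 50*I*sqrt(5)/9)*194 = -582 + 9700*I*sqrt(5)/9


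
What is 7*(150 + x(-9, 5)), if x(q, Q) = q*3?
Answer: 861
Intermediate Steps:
x(q, Q) = 3*q
7*(150 + x(-9, 5)) = 7*(150 + 3*(-9)) = 7*(150 - 27) = 7*123 = 861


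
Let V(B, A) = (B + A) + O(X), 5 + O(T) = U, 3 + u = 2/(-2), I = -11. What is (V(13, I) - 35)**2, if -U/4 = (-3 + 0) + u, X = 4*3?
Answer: 100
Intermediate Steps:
u = -4 (u = -3 + 2/(-2) = -3 + 2*(-1/2) = -3 - 1 = -4)
X = 12
U = 28 (U = -4*((-3 + 0) - 4) = -4*(-3 - 4) = -4*(-7) = 28)
O(T) = 23 (O(T) = -5 + 28 = 23)
V(B, A) = 23 + A + B (V(B, A) = (B + A) + 23 = (A + B) + 23 = 23 + A + B)
(V(13, I) - 35)**2 = ((23 - 11 + 13) - 35)**2 = (25 - 35)**2 = (-10)**2 = 100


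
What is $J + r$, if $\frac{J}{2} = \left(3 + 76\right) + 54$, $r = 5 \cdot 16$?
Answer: $346$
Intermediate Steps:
$r = 80$
$J = 266$ ($J = 2 \left(\left(3 + 76\right) + 54\right) = 2 \left(79 + 54\right) = 2 \cdot 133 = 266$)
$J + r = 266 + 80 = 346$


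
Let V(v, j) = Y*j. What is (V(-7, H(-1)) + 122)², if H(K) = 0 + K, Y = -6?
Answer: 16384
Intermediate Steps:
H(K) = K
V(v, j) = -6*j
(V(-7, H(-1)) + 122)² = (-6*(-1) + 122)² = (6 + 122)² = 128² = 16384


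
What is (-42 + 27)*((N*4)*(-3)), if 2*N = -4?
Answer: -360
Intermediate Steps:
N = -2 (N = (1/2)*(-4) = -2)
(-42 + 27)*((N*4)*(-3)) = (-42 + 27)*(-2*4*(-3)) = -(-120)*(-3) = -15*24 = -360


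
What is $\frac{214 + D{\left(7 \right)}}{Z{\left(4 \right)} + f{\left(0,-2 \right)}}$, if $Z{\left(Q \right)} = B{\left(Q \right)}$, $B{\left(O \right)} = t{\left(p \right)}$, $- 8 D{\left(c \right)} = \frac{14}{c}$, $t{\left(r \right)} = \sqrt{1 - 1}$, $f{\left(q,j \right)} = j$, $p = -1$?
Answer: $- \frac{855}{8} \approx -106.88$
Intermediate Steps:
$t{\left(r \right)} = 0$ ($t{\left(r \right)} = \sqrt{0} = 0$)
$D{\left(c \right)} = - \frac{7}{4 c}$ ($D{\left(c \right)} = - \frac{14 \frac{1}{c}}{8} = - \frac{7}{4 c}$)
$B{\left(O \right)} = 0$
$Z{\left(Q \right)} = 0$
$\frac{214 + D{\left(7 \right)}}{Z{\left(4 \right)} + f{\left(0,-2 \right)}} = \frac{214 - \frac{7}{4 \cdot 7}}{0 - 2} = \frac{214 - \frac{1}{4}}{-2} = \left(214 - \frac{1}{4}\right) \left(- \frac{1}{2}\right) = \frac{855}{4} \left(- \frac{1}{2}\right) = - \frac{855}{8}$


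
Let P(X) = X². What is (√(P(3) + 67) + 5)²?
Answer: 101 + 20*√19 ≈ 188.18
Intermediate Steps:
(√(P(3) + 67) + 5)² = (√(3² + 67) + 5)² = (√(9 + 67) + 5)² = (√76 + 5)² = (2*√19 + 5)² = (5 + 2*√19)²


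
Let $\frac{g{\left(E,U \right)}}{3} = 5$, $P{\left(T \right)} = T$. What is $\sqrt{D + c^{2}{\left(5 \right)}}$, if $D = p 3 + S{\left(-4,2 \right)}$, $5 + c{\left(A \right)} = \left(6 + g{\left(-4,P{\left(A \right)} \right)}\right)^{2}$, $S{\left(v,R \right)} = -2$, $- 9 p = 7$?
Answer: $\frac{5 \sqrt{68433}}{3} \approx 436.0$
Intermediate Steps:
$p = - \frac{7}{9}$ ($p = \left(- \frac{1}{9}\right) 7 = - \frac{7}{9} \approx -0.77778$)
$g{\left(E,U \right)} = 15$ ($g{\left(E,U \right)} = 3 \cdot 5 = 15$)
$c{\left(A \right)} = 436$ ($c{\left(A \right)} = -5 + \left(6 + 15\right)^{2} = -5 + 21^{2} = -5 + 441 = 436$)
$D = - \frac{13}{3}$ ($D = \left(- \frac{7}{9}\right) 3 - 2 = - \frac{7}{3} - 2 = - \frac{13}{3} \approx -4.3333$)
$\sqrt{D + c^{2}{\left(5 \right)}} = \sqrt{- \frac{13}{3} + 436^{2}} = \sqrt{- \frac{13}{3} + 190096} = \sqrt{\frac{570275}{3}} = \frac{5 \sqrt{68433}}{3}$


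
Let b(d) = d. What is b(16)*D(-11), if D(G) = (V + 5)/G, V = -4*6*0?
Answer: -80/11 ≈ -7.2727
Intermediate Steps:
V = 0 (V = -24*0 = -1*0 = 0)
D(G) = 5/G (D(G) = (0 + 5)/G = 5/G)
b(16)*D(-11) = 16*(5/(-11)) = 16*(5*(-1/11)) = 16*(-5/11) = -80/11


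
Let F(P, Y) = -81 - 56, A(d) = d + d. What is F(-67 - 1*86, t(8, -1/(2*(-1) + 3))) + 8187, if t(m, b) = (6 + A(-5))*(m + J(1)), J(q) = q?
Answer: 8050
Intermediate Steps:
A(d) = 2*d
t(m, b) = -4 - 4*m (t(m, b) = (6 + 2*(-5))*(m + 1) = (6 - 10)*(1 + m) = -4*(1 + m) = -4 - 4*m)
F(P, Y) = -137
F(-67 - 1*86, t(8, -1/(2*(-1) + 3))) + 8187 = -137 + 8187 = 8050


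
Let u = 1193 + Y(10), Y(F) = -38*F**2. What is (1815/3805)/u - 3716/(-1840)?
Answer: 55845491/27654740 ≈ 2.0194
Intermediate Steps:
u = -2607 (u = 1193 - 38*10**2 = 1193 - 38*100 = 1193 - 3800 = -2607)
(1815/3805)/u - 3716/(-1840) = (1815/3805)/(-2607) - 3716/(-1840) = (1815*(1/3805))*(-1/2607) - 3716*(-1/1840) = (363/761)*(-1/2607) + 929/460 = -11/60119 + 929/460 = 55845491/27654740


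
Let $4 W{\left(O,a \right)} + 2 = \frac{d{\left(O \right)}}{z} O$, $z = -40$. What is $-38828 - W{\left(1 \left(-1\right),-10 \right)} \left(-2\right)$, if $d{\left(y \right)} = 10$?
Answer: $- \frac{310631}{8} \approx -38829.0$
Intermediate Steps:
$W{\left(O,a \right)} = - \frac{1}{2} - \frac{O}{16}$ ($W{\left(O,a \right)} = - \frac{1}{2} + \frac{\frac{10}{-40} O}{4} = - \frac{1}{2} + \frac{10 \left(- \frac{1}{40}\right) O}{4} = - \frac{1}{2} + \frac{\left(- \frac{1}{4}\right) O}{4} = - \frac{1}{2} - \frac{O}{16}$)
$-38828 - W{\left(1 \left(-1\right),-10 \right)} \left(-2\right) = -38828 - \left(- \frac{1}{2} - \frac{1 \left(-1\right)}{16}\right) \left(-2\right) = -38828 - \left(- \frac{1}{2} - - \frac{1}{16}\right) \left(-2\right) = -38828 - \left(- \frac{1}{2} + \frac{1}{16}\right) \left(-2\right) = -38828 - \left(- \frac{7}{16}\right) \left(-2\right) = -38828 - \frac{7}{8} = - \frac{310631}{8}$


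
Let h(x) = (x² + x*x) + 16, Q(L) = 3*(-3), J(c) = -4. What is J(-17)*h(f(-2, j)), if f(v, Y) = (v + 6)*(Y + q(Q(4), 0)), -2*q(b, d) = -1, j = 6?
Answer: -5472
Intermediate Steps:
Q(L) = -9
q(b, d) = ½ (q(b, d) = -½*(-1) = ½)
f(v, Y) = (½ + Y)*(6 + v) (f(v, Y) = (v + 6)*(Y + ½) = (6 + v)*(½ + Y) = (½ + Y)*(6 + v))
h(x) = 16 + 2*x² (h(x) = (x² + x²) + 16 = 2*x² + 16 = 16 + 2*x²)
J(-17)*h(f(-2, j)) = -4*(16 + 2*(3 + (½)*(-2) + 6*6 + 6*(-2))²) = -4*(16 + 2*(3 - 1 + 36 - 12)²) = -4*(16 + 2*26²) = -4*(16 + 2*676) = -4*(16 + 1352) = -4*1368 = -5472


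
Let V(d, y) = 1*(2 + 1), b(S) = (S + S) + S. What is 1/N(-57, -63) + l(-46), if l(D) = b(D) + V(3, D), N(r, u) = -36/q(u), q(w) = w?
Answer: -533/4 ≈ -133.25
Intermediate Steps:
b(S) = 3*S (b(S) = 2*S + S = 3*S)
V(d, y) = 3 (V(d, y) = 1*3 = 3)
N(r, u) = -36/u
l(D) = 3 + 3*D (l(D) = 3*D + 3 = 3 + 3*D)
1/N(-57, -63) + l(-46) = 1/(-36/(-63)) + (3 + 3*(-46)) = 1/(-36*(-1/63)) + (3 - 138) = 1/(4/7) - 135 = 7/4 - 135 = -533/4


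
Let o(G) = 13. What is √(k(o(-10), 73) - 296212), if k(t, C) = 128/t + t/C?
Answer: 5*I*√10670391823/949 ≈ 544.24*I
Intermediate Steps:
√(k(o(-10), 73) - 296212) = √((128/13 + 13/73) - 296212) = √(9513/949 - 296212) = √(-281095675/949) = 5*I*√10670391823/949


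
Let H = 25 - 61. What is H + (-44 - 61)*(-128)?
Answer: 13404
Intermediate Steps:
H = -36
H + (-44 - 61)*(-128) = -36 + (-44 - 61)*(-128) = -36 - 105*(-128) = -36 + 13440 = 13404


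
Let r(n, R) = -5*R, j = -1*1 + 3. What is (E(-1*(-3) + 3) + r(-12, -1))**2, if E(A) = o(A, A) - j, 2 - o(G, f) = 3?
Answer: 4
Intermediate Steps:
j = 2 (j = -1 + 3 = 2)
o(G, f) = -1 (o(G, f) = 2 - 1*3 = 2 - 3 = -1)
E(A) = -3 (E(A) = -1 - 1*2 = -1 - 2 = -3)
(E(-1*(-3) + 3) + r(-12, -1))**2 = (-3 - 5*(-1))**2 = (-3 + 5)**2 = 2**2 = 4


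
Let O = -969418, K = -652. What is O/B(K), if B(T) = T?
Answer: 484709/326 ≈ 1486.8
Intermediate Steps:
O/B(K) = -969418/(-652) = -969418*(-1/652) = 484709/326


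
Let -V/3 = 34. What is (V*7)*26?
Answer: -18564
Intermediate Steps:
V = -102 (V = -3*34 = -102)
(V*7)*26 = -102*7*26 = -714*26 = -18564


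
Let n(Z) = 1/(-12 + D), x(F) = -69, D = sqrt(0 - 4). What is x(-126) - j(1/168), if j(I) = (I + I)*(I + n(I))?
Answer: -36027469/522144 + I/6216 ≈ -68.999 + 0.00016088*I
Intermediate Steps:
D = 2*I (D = sqrt(-4) = 2*I ≈ 2.0*I)
n(Z) = (-12 - 2*I)/148 (n(Z) = 1/(-12 + 2*I) = (-12 - 2*I)/148)
j(I) = 2*I*(-3/37 + I - I/74) (j(I) = (I + I)*(I + (-3/37 - I/74)) = (2*I)*(-3/37 + I - I/74) = 2*I*(-3/37 + I - I/74))
x(-126) - j(1/168) = -69 - (-6 - I + 74/168)/(37*168) = -69 - (-6 - I + 74*(1/168))/(37*168) = -69 - (-6 - I + 37/84)/(37*168) = -69 - (-467/84 - I)/(37*168) = -69 - (-467/522144 - I/6216) = -69 + (467/522144 + I/6216) = -36027469/522144 + I/6216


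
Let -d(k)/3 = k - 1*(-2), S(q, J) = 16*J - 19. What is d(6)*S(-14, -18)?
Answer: 7368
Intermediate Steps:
S(q, J) = -19 + 16*J
d(k) = -6 - 3*k (d(k) = -3*(k - 1*(-2)) = -3*(k + 2) = -3*(2 + k) = -6 - 3*k)
d(6)*S(-14, -18) = (-6 - 3*6)*(-19 + 16*(-18)) = (-6 - 18)*(-19 - 288) = -24*(-307) = 7368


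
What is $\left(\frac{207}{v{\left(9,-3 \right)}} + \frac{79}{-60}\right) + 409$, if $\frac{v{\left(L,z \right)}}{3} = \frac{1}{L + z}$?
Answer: $\frac{49301}{60} \approx 821.68$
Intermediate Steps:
$v{\left(L,z \right)} = \frac{3}{L + z}$
$\left(\frac{207}{v{\left(9,-3 \right)}} + \frac{79}{-60}\right) + 409 = \left(\frac{207}{3 \frac{1}{9 - 3}} + \frac{79}{-60}\right) + 409 = \left(\frac{207}{3 \cdot \frac{1}{6}} + 79 \left(- \frac{1}{60}\right)\right) + 409 = \left(\frac{207}{3 \cdot \frac{1}{6}} - \frac{79}{60}\right) + 409 = \left(207 \frac{1}{\frac{1}{2}} - \frac{79}{60}\right) + 409 = \left(207 \cdot 2 - \frac{79}{60}\right) + 409 = \left(414 - \frac{79}{60}\right) + 409 = \frac{24761}{60} + 409 = \frac{49301}{60}$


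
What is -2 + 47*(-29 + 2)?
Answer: -1271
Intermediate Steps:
-2 + 47*(-29 + 2) = -2 + 47*(-27) = -2 - 1269 = -1271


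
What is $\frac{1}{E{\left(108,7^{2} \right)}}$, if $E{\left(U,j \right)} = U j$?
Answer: $\frac{1}{5292} \approx 0.00018896$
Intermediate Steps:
$\frac{1}{E{\left(108,7^{2} \right)}} = \frac{1}{108 \cdot 7^{2}} = \frac{1}{108 \cdot 49} = \frac{1}{5292}$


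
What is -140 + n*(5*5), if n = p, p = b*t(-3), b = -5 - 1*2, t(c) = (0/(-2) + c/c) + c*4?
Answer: 1785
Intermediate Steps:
t(c) = 1 + 4*c (t(c) = (0*(-½) + 1) + 4*c = (0 + 1) + 4*c = 1 + 4*c)
b = -7 (b = -5 - 2 = -7)
p = 77 (p = -7*(1 + 4*(-3)) = -7*(1 - 12) = -7*(-11) = 77)
n = 77
-140 + n*(5*5) = -140 + 77*(5*5) = -140 + 77*25 = -140 + 1925 = 1785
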